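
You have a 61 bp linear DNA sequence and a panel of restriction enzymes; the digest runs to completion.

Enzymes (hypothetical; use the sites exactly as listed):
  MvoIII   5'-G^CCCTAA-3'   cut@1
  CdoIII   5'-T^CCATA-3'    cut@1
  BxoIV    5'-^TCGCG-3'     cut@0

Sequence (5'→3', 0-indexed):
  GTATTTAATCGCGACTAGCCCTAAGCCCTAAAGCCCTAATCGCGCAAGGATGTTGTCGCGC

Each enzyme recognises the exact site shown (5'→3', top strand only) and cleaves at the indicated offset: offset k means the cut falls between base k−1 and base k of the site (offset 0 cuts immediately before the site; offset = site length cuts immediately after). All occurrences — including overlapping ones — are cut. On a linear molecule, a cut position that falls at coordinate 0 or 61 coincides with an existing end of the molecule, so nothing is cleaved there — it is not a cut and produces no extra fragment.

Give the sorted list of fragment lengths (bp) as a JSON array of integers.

[6,6,7,8,8,10,16]

Site scan:
  MvoIII (GCCCTAA, off=1): starts [17, 24, 32] → cuts [18, 25, 33]
  CdoIII (TCCATA, off=1): no sites
  BxoIV (TCGCG, off=0): starts [8, 39, 55] → cuts [8, 39, 55]

Pooled cuts: [8, 18, 25, 33, 39, 55]

Fragments:
  [0,8): 8 bp
  [8,18): 10 bp
  [18,25): 7 bp
  [25,33): 8 bp
  [33,39): 6 bp
  [39,55): 16 bp
  [55,61): 6 bp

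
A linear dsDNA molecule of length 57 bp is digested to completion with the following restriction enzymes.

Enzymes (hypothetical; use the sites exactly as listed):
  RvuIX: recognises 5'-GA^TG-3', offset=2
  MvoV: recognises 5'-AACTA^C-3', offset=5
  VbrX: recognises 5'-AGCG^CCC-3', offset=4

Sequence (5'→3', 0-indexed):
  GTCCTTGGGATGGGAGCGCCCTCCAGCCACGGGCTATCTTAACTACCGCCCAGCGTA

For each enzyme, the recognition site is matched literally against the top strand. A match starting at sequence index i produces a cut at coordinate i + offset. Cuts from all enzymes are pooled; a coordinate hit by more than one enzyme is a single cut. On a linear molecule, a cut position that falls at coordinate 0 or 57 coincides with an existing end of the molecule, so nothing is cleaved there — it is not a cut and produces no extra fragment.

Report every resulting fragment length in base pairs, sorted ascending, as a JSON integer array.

Scan for sites:
  RvuIX GATG/2: at [8] ⇒ [10]
  MvoV AACTAC/5: at [40] ⇒ [45]
  VbrX AGCGCCC/4: at [14] ⇒ [18]

All cut coordinates (distinct, sorted): [10, 18, 45]

Fragments:
  [0,10): 10 bp
  [10,18): 8 bp
  [18,45): 27 bp
  [45,57): 12 bp

[8,10,12,27]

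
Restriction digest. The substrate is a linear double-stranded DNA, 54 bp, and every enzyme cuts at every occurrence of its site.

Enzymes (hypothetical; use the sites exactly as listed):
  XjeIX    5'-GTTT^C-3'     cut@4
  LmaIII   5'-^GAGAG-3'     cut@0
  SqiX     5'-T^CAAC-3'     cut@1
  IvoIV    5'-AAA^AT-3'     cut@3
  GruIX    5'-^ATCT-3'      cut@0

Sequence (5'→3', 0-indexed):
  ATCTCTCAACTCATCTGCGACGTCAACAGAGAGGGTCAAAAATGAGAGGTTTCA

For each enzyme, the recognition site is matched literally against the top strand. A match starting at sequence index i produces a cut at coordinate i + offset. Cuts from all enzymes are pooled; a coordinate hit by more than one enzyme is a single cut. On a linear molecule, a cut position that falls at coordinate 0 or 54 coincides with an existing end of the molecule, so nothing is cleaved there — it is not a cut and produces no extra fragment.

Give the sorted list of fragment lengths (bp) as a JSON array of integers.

[2,2,5,6,6,9,11,13]

Site scan:
  XjeIX (GTTTC, off=4): starts [48] → cuts [52]
  LmaIII (GAGAG, off=0): starts [28, 43] → cuts [28, 43]
  SqiX (TCAAC, off=1): starts [5, 22] → cuts [6, 23]
  IvoIV (AAAAT, off=3): starts [38] → cuts [41]
  GruIX (ATCT, off=0): starts [0, 12] → cuts [12] (position 0 is a terminus of the linear molecule — no cut)

All cut coordinates (distinct, sorted): [6, 12, 23, 28, 41, 43, 52]

Fragment lengths:
  [0,6): 6 bp
  [6,12): 6 bp
  [12,23): 11 bp
  [23,28): 5 bp
  [28,41): 13 bp
  [41,43): 2 bp
  [43,52): 9 bp
  [52,54): 2 bp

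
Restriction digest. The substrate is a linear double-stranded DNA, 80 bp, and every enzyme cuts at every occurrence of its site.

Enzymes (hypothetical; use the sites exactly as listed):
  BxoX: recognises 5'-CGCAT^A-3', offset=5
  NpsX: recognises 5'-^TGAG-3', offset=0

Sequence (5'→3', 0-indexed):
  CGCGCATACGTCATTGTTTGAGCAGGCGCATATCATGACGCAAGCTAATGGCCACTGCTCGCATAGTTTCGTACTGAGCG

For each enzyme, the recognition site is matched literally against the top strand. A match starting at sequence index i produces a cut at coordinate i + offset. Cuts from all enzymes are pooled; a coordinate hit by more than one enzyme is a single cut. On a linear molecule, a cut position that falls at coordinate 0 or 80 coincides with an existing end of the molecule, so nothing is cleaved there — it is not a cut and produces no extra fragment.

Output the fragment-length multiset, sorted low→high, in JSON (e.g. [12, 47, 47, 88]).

[6,7,10,11,13,33]

Site scan:
  BxoX CGCATA/5: at [2, 26, 59] ⇒ [7, 31, 64]
  NpsX TGAG/0: at [18, 74] ⇒ [18, 74]

Pooled cuts: [7, 18, 31, 64, 74]

Fragment lengths:
  [0,7): 7 bp
  [7,18): 11 bp
  [18,31): 13 bp
  [31,64): 33 bp
  [64,74): 10 bp
  [74,80): 6 bp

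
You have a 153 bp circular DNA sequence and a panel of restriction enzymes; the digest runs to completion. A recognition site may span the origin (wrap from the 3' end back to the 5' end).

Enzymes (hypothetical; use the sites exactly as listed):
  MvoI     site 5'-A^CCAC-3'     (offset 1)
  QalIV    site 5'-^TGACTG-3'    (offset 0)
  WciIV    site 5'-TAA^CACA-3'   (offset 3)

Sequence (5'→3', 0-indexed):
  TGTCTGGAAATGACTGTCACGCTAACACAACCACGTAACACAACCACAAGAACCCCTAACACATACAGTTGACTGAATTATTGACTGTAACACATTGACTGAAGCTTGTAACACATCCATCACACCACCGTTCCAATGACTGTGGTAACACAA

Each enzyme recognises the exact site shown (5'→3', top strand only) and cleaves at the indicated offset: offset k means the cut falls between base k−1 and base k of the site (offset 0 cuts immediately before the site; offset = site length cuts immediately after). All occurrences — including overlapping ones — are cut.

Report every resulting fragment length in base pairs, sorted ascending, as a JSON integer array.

Per-enzyme occurrences:
  MvoI (ACCAC, off=1): starts [29, 42, 123] → cuts [30, 43, 124]
  QalIV (TGACTG, off=0): starts [10, 69, 81, 95, 136] → cuts [10, 69, 81, 95, 136]
  WciIV (TAACACA, off=3): starts [22, 35, 56, 87, 108, 145] → cuts [25, 38, 59, 90, 111, 148]

All cut coordinates (distinct, sorted): [10, 25, 30, 38, 43, 59, 69, 81, 90, 95, 111, 124, 136, 148]

Fragment lengths:
  10→25: 15 bp
  25→30: 5 bp
  30→38: 8 bp
  38→43: 5 bp
  43→59: 16 bp
  59→69: 10 bp
  69→81: 12 bp
  81→90: 9 bp
  90→95: 5 bp
  95→111: 16 bp
  111→124: 13 bp
  124→136: 12 bp
  136→148: 12 bp
  148→10 (wrap): 153-148+10 = 15 bp

[5,5,5,8,9,10,12,12,12,13,15,15,16,16]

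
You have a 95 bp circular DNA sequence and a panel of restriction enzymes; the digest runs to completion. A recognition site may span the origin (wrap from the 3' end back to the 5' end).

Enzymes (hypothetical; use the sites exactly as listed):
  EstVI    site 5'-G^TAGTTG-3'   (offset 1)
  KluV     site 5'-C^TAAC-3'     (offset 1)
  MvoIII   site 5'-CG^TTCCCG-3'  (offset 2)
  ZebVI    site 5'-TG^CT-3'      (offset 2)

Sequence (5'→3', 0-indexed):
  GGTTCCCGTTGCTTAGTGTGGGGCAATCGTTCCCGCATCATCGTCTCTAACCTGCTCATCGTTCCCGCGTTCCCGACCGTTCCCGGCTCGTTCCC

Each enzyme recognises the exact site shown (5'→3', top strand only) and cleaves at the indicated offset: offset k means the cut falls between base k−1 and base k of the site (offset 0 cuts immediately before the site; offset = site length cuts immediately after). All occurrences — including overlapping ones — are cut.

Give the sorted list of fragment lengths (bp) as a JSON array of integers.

Site scan:
  EstVI (GTAGTTG, off=1): no sites
  KluV CTAAC/1: at [46] ⇒ [47]
  MvoIII CGTTCCCG/2: at [27, 59, 67, 77, 88] ⇒ [29, 61, 69, 79, 90]
  ZebVI TGCT/2: at [9, 52] ⇒ [11, 54]

Pooled cuts: [11, 29, 47, 54, 61, 69, 79, 90]

Fragments:
  11→29: 18 bp
  29→47: 18 bp
  47→54: 7 bp
  54→61: 7 bp
  61→69: 8 bp
  69→79: 10 bp
  79→90: 11 bp
  90→11 (wrap): 95-90+11 = 16 bp

[7,7,8,10,11,16,18,18]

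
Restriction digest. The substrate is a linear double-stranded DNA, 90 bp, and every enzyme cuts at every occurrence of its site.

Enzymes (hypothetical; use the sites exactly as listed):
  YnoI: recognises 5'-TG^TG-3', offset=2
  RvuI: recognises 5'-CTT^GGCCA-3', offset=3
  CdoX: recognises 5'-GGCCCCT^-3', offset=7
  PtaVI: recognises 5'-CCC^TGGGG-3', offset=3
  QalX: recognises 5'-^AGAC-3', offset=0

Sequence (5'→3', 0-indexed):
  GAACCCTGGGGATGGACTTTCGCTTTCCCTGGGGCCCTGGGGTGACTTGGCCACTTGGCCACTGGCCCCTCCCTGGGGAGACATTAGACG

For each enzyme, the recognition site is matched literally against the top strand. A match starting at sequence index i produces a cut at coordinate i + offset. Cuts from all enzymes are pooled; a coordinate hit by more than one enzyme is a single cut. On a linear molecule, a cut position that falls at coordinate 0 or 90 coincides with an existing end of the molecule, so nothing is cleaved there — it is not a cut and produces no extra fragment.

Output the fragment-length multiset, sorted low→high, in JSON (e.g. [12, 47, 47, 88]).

Per-enzyme occurrences:
  YnoI (TGTG, off=2): no sites
  RvuI (CTTGGCCA, off=3): starts [45, 53] → cuts [48, 56]
  CdoX (GGCCCCT, off=7): starts [63] → cuts [70]
  PtaVI (CCCTGGGG, off=3): starts [3, 26, 34, 70] → cuts [6, 29, 37, 73]
  QalX (AGAC, off=0): starts [78, 85] → cuts [78, 85]

Pooled cuts: [6, 29, 37, 48, 56, 70, 73, 78, 85]

Fragments:
  [0,6): 6 bp
  [6,29): 23 bp
  [29,37): 8 bp
  [37,48): 11 bp
  [48,56): 8 bp
  [56,70): 14 bp
  [70,73): 3 bp
  [73,78): 5 bp
  [78,85): 7 bp
  [85,90): 5 bp

[3,5,5,6,7,8,8,11,14,23]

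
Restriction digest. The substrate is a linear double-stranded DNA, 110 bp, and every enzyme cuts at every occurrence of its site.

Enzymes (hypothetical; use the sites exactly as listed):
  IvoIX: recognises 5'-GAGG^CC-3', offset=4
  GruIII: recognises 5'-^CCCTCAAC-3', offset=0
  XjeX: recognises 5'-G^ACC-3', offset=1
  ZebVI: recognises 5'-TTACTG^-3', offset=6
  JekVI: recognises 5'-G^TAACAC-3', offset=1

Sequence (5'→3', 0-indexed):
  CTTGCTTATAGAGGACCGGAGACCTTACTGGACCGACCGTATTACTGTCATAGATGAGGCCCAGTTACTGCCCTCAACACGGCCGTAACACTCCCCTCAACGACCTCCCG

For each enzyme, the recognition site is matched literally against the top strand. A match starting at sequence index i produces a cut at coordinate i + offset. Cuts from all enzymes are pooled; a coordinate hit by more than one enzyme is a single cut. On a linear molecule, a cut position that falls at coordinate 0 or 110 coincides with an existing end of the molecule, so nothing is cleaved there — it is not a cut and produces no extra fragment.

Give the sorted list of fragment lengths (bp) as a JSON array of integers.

Scan for sites:
  IvoIX (GAGGCC, off=4): starts [55] → cuts [59]
  GruIII (CCCTCAAC, off=0): starts [70, 93] → cuts [70, 93]
  XjeX (GACC, off=1): starts [13, 20, 30, 34, 101] → cuts [14, 21, 31, 35, 102]
  ZebVI (TTACTG, off=6): starts [24, 41, 64] → cuts [30, 47, 70]
  JekVI (GTAACAC, off=1): starts [84] → cuts [85]

Pooled cuts: [14, 21, 30, 31, 35, 47, 59, 70, 85, 93, 102]

Fragments:
  [0,14): 14 bp
  [14,21): 7 bp
  [21,30): 9 bp
  [30,31): 1 bp
  [31,35): 4 bp
  [35,47): 12 bp
  [47,59): 12 bp
  [59,70): 11 bp
  [70,85): 15 bp
  [85,93): 8 bp
  [93,102): 9 bp
  [102,110): 8 bp

[1,4,7,8,8,9,9,11,12,12,14,15]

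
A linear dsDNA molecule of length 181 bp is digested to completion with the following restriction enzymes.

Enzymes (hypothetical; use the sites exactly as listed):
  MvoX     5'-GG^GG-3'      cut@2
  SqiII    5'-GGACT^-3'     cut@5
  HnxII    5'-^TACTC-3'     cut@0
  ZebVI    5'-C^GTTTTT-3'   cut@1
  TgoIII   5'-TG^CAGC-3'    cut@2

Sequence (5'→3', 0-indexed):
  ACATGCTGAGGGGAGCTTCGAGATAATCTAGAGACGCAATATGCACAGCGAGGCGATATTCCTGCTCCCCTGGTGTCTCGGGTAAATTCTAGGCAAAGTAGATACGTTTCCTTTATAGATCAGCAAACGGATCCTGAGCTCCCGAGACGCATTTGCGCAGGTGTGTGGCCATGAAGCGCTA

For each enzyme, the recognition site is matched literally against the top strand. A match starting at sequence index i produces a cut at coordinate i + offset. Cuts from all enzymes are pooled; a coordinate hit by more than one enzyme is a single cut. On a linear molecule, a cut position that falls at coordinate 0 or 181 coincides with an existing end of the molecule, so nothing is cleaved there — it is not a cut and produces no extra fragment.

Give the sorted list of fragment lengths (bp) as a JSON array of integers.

Scan for sites:
  MvoX GGGG/2: at [9] ⇒ [11]
  SqiII (GGACT, off=5): no sites
  HnxII (TACTC, off=0): no sites
  ZebVI (CGTTTTT, off=1): no sites
  TgoIII (TGCAGC, off=2): no sites

Pooled cuts: [11]

Fragments:
  [0,11): 11 bp
  [11,181): 170 bp

[11,170]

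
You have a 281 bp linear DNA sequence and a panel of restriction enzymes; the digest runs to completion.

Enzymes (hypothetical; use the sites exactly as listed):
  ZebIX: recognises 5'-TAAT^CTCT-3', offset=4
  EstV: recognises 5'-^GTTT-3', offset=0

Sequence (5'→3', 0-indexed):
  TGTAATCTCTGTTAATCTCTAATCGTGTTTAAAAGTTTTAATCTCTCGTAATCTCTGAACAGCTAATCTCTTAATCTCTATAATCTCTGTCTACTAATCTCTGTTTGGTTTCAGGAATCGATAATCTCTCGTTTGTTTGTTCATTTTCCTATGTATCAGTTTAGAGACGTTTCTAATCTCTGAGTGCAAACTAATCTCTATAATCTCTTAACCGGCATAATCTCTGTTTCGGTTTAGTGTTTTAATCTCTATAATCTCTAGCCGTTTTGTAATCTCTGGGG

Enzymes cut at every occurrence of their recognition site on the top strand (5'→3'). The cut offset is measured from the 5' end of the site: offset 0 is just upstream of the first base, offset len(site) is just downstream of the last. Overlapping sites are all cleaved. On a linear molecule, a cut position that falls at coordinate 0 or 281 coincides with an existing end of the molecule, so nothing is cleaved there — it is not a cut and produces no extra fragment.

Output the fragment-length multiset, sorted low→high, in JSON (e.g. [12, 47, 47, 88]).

Scan for sites:
  ZebIX (TAATCTCT, off=4): starts [2, 12, 38, 48, 63, 71, 80, 94, 121, 173, 191, 200, 217, 242, 251, 269] → cuts [6, 16, 42, 52, 67, 75, 84, 98, 125, 177, 195, 204, 221, 246, 255, 273]
  EstV (GTTT, off=0): starts [26, 34, 102, 107, 130, 134, 158, 168, 225, 231, 238, 263] → cuts [26, 34, 102, 107, 130, 134, 158, 168, 225, 231, 238, 263]

Pooled cuts: [6, 16, 26, 34, 42, 52, 67, 75, 84, 98, 102, 107, 125, 130, 134, 158, 168, 177, 195, 204, 221, 225, 231, 238, 246, 255, 263, 273]

Fragments:
  [0,6): 6 bp
  [6,16): 10 bp
  [16,26): 10 bp
  [26,34): 8 bp
  [34,42): 8 bp
  [42,52): 10 bp
  [52,67): 15 bp
  [67,75): 8 bp
  [75,84): 9 bp
  [84,98): 14 bp
  [98,102): 4 bp
  [102,107): 5 bp
  [107,125): 18 bp
  [125,130): 5 bp
  [130,134): 4 bp
  [134,158): 24 bp
  [158,168): 10 bp
  [168,177): 9 bp
  [177,195): 18 bp
  [195,204): 9 bp
  [204,221): 17 bp
  [221,225): 4 bp
  [225,231): 6 bp
  [231,238): 7 bp
  [238,246): 8 bp
  [246,255): 9 bp
  [255,263): 8 bp
  [263,273): 10 bp
  [273,281): 8 bp

[4,4,4,5,5,6,6,7,8,8,8,8,8,8,9,9,9,9,10,10,10,10,10,14,15,17,18,18,24]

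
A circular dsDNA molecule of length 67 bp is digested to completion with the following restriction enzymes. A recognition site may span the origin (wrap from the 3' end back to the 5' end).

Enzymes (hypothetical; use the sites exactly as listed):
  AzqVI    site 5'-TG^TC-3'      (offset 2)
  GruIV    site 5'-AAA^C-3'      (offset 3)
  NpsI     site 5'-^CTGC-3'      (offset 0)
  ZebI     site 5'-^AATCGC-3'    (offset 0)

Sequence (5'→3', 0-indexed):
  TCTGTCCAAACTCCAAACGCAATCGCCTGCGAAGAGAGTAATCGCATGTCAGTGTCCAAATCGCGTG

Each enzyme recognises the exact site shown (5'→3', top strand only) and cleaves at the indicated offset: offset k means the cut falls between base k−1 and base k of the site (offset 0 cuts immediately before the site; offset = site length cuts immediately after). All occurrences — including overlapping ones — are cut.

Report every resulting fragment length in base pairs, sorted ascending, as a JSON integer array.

Scan for sites:
  AzqVI TGTC/2: at [2, 46, 52, 65] ⇒ [0, 4, 48, 54]
  GruIV AAAC/3: at [7, 14] ⇒ [10, 17]
  NpsI CTGC/0: at [26] ⇒ [26]
  ZebI AATCGC/0: at [20, 39, 58] ⇒ [20, 39, 58]

Pooled cuts: [0, 4, 10, 17, 20, 26, 39, 48, 54, 58]

Fragment lengths:
  0→4: 4 bp
  4→10: 6 bp
  10→17: 7 bp
  17→20: 3 bp
  20→26: 6 bp
  26→39: 13 bp
  39→48: 9 bp
  48→54: 6 bp
  54→58: 4 bp
  58→0 (wrap): 67-58+0 = 9 bp

[3,4,4,6,6,6,7,9,9,13]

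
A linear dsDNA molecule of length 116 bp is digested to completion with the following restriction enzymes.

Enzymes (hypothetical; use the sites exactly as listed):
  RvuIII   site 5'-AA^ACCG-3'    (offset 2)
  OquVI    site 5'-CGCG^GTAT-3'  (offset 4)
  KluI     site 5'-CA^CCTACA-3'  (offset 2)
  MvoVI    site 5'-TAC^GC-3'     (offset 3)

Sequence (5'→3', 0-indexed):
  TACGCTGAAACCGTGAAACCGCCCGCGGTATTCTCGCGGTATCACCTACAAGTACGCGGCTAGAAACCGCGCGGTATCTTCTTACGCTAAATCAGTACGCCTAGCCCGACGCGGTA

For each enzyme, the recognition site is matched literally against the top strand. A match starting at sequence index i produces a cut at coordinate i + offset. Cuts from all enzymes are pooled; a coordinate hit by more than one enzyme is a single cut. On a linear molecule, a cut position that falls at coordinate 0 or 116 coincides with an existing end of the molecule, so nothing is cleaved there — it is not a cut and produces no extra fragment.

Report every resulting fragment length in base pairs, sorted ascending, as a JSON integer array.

Scan for sites:
  RvuIII AAACCG/2: at [7, 15, 63] ⇒ [9, 17, 65]
  OquVI CGCGGTAT/4: at [23, 34, 69] ⇒ [27, 38, 73]
  KluI CACCTACA/2: at [42] ⇒ [44]
  MvoVI TACGC/3: at [0, 52, 82, 95] ⇒ [3, 55, 85, 98]

Pooled cuts: [3, 9, 17, 27, 38, 44, 55, 65, 73, 85, 98]

Fragment lengths:
  [0,3): 3 bp
  [3,9): 6 bp
  [9,17): 8 bp
  [17,27): 10 bp
  [27,38): 11 bp
  [38,44): 6 bp
  [44,55): 11 bp
  [55,65): 10 bp
  [65,73): 8 bp
  [73,85): 12 bp
  [85,98): 13 bp
  [98,116): 18 bp

[3,6,6,8,8,10,10,11,11,12,13,18]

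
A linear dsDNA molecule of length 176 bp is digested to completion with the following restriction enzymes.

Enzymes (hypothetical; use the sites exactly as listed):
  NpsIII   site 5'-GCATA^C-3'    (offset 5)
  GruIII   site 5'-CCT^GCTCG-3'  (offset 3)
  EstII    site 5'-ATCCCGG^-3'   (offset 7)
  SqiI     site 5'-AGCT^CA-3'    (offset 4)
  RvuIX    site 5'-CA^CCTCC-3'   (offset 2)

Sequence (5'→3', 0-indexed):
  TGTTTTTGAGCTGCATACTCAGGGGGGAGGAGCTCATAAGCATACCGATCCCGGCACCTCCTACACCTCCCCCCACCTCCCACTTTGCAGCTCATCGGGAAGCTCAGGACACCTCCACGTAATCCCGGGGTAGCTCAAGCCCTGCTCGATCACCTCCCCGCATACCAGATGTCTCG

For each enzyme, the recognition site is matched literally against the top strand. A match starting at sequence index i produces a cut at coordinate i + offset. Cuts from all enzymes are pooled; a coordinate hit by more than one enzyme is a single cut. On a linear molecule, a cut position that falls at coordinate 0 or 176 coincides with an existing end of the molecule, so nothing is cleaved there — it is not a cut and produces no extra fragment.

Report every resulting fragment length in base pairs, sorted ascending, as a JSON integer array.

[2,7,7,8,9,9,10,10,10,12,12,12,17,17,17,17]

Per-enzyme occurrences:
  NpsIII GCATAC/5: at [12, 39, 159] ⇒ [17, 44, 164]
  GruIII CCTGCTCG/3: at [140] ⇒ [143]
  EstII ATCCCGG/7: at [47, 121] ⇒ [54, 128]
  SqiI AGCTCA/4: at [30, 88, 100, 131] ⇒ [34, 92, 104, 135]
  RvuIX CACCTCC/2: at [54, 63, 73, 109, 150] ⇒ [56, 65, 75, 111, 152]

All cut coordinates (distinct, sorted): [17, 34, 44, 54, 56, 65, 75, 92, 104, 111, 128, 135, 143, 152, 164]

Fragments:
  [0,17): 17 bp
  [17,34): 17 bp
  [34,44): 10 bp
  [44,54): 10 bp
  [54,56): 2 bp
  [56,65): 9 bp
  [65,75): 10 bp
  [75,92): 17 bp
  [92,104): 12 bp
  [104,111): 7 bp
  [111,128): 17 bp
  [128,135): 7 bp
  [135,143): 8 bp
  [143,152): 9 bp
  [152,164): 12 bp
  [164,176): 12 bp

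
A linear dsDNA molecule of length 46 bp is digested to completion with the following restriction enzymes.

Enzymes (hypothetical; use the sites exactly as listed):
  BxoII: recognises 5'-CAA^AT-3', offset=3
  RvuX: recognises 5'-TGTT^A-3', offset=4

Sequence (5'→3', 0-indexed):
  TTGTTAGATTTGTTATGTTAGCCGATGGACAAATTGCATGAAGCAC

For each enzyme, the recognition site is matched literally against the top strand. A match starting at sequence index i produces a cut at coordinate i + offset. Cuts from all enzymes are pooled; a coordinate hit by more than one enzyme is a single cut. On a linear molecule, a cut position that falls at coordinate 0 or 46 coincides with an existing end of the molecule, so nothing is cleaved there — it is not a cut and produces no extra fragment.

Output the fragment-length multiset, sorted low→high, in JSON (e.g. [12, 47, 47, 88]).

Site scan:
  BxoII CAAAT/3: at [29] ⇒ [32]
  RvuX TGTTA/4: at [1, 10, 15] ⇒ [5, 14, 19]

Pooled cuts: [5, 14, 19, 32]

Fragments:
  [0,5): 5 bp
  [5,14): 9 bp
  [14,19): 5 bp
  [19,32): 13 bp
  [32,46): 14 bp

[5,5,9,13,14]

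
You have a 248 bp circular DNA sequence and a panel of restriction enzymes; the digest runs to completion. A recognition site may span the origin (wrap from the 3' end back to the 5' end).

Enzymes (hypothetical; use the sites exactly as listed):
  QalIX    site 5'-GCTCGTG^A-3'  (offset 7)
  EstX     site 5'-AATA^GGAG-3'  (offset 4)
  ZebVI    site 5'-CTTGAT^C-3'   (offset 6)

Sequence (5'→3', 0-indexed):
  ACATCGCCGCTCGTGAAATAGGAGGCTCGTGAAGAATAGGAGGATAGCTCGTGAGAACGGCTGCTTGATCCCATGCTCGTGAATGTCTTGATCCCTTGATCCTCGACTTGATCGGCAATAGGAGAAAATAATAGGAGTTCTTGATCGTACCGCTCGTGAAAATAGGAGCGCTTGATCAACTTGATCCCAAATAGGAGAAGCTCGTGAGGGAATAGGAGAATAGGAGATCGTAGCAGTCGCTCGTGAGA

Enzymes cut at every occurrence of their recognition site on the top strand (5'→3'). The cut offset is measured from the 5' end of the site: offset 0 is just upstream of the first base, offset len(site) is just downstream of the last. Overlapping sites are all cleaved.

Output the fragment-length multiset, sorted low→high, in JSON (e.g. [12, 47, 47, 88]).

Site scan:
  QalIX (GCTCGTGA, off=7): starts [8, 24, 46, 74, 151, 199, 238] → cuts [15, 31, 53, 81, 158, 206, 245]
  EstX (AATAGGAG, off=4): starts [16, 34, 116, 129, 160, 189, 210, 218] → cuts [20, 38, 120, 133, 164, 193, 214, 222]
  ZebVI (CTTGATC, off=6): starts [63, 86, 94, 106, 139, 170, 179] → cuts [69, 92, 100, 112, 145, 176, 185]

All cut coordinates (distinct, sorted): [15, 20, 31, 38, 53, 69, 81, 92, 100, 112, 120, 133, 145, 158, 164, 176, 185, 193, 206, 214, 222, 245]

Fragments:
  15→20: 5 bp
  20→31: 11 bp
  31→38: 7 bp
  38→53: 15 bp
  53→69: 16 bp
  69→81: 12 bp
  81→92: 11 bp
  92→100: 8 bp
  100→112: 12 bp
  112→120: 8 bp
  120→133: 13 bp
  133→145: 12 bp
  145→158: 13 bp
  158→164: 6 bp
  164→176: 12 bp
  176→185: 9 bp
  185→193: 8 bp
  193→206: 13 bp
  206→214: 8 bp
  214→222: 8 bp
  222→245: 23 bp
  245→15 (wrap): 248-245+15 = 18 bp

[5,6,7,8,8,8,8,8,9,11,11,12,12,12,12,13,13,13,15,16,18,23]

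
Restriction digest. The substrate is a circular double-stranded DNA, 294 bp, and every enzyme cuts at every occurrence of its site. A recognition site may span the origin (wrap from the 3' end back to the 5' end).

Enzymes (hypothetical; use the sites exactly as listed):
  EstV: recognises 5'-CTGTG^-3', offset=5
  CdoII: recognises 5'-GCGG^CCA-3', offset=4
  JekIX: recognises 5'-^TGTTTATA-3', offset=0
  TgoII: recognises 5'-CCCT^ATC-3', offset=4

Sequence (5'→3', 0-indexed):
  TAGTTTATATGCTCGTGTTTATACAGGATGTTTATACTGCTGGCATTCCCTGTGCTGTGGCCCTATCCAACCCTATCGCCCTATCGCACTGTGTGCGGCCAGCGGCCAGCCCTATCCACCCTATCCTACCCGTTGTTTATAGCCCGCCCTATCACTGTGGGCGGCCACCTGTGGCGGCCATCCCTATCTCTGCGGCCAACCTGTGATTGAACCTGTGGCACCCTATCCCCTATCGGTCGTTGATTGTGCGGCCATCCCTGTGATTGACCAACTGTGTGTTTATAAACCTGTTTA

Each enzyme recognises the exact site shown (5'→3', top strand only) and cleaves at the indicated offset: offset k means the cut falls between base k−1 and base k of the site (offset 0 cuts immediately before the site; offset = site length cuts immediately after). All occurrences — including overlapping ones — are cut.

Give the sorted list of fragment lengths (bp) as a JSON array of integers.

[4,5,5,5,5,7,7,7,8,8,8,9,9,9,10,10,10,11,11,11,12,12,13,14,17,20,21,26]

Site scan:
  EstV CTGTG/5: at [49, 54, 88, 154, 168, 200, 212, 257, 271] ⇒ [54, 59, 93, 159, 173, 205, 217, 262, 276]
  CdoII GCGGCCA/4: at [94, 101, 160, 173, 191, 247] ⇒ [98, 105, 164, 177, 195, 251]
  JekIX TGTTTATA/0: at [15, 28, 133, 276, 288] ⇒ [15, 28, 133, 276, 288]
  TgoII CCCTATC/4: at [60, 70, 78, 109, 118, 146, 181, 220, 227] ⇒ [64, 74, 82, 113, 122, 150, 185, 224, 231]

Pooled cuts: [15, 28, 54, 59, 64, 74, 82, 93, 98, 105, 113, 122, 133, 150, 159, 164, 173, 177, 185, 195, 205, 217, 224, 231, 251, 262, 276, 288]

Fragment lengths:
  15→28: 13 bp
  28→54: 26 bp
  54→59: 5 bp
  59→64: 5 bp
  64→74: 10 bp
  74→82: 8 bp
  82→93: 11 bp
  93→98: 5 bp
  98→105: 7 bp
  105→113: 8 bp
  113→122: 9 bp
  122→133: 11 bp
  133→150: 17 bp
  150→159: 9 bp
  159→164: 5 bp
  164→173: 9 bp
  173→177: 4 bp
  177→185: 8 bp
  185→195: 10 bp
  195→205: 10 bp
  205→217: 12 bp
  217→224: 7 bp
  224→231: 7 bp
  231→251: 20 bp
  251→262: 11 bp
  262→276: 14 bp
  276→288: 12 bp
  288→15 (wrap): 294-288+15 = 21 bp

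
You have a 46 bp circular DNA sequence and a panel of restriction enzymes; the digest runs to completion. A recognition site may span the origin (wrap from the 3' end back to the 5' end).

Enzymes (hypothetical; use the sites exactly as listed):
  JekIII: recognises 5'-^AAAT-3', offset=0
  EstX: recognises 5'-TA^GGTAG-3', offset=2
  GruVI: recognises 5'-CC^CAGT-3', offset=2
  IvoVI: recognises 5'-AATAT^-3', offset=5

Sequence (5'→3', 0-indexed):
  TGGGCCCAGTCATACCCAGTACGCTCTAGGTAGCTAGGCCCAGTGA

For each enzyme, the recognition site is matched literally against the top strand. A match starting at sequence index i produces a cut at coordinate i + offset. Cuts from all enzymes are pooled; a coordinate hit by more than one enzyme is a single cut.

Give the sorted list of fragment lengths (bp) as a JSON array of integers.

[10,12,12,12]

Site scan:
  JekIII (AAAT, off=0): no sites
  EstX TAGGTAG/2: at [26] ⇒ [28]
  GruVI CCCAGT/2: at [4, 14, 38] ⇒ [6, 16, 40]
  IvoVI (AATAT, off=5): no sites

All cut coordinates (distinct, sorted): [6, 16, 28, 40]

Fragments:
  6→16: 10 bp
  16→28: 12 bp
  28→40: 12 bp
  40→6 (wrap): 46-40+6 = 12 bp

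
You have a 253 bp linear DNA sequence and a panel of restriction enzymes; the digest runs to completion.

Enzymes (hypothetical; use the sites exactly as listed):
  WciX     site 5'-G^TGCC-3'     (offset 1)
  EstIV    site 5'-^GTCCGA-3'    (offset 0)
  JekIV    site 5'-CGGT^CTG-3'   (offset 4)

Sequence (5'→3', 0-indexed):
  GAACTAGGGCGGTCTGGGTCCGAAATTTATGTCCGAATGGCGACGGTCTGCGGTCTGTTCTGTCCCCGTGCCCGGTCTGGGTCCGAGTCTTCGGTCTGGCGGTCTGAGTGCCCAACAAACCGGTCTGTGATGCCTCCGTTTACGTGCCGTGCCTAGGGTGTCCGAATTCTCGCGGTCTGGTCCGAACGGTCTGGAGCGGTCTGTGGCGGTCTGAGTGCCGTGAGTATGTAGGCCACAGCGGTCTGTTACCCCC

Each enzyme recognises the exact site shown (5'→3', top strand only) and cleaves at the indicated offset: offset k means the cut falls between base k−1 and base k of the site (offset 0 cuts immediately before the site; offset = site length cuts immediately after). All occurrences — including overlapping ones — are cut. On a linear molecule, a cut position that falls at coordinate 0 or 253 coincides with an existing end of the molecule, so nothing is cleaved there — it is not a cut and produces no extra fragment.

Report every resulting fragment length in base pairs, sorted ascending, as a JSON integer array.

[3,4,4,5,5,5,7,8,8,10,10,10,11,11,13,13,14,15,16,17,17,20,27]

Per-enzyme occurrences:
  WciX (GTGCC, off=1): starts [67, 107, 143, 148, 214] → cuts [68, 108, 144, 149, 215]
  EstIV (GTCCGA, off=0): starts [17, 30, 80, 159, 179] → cuts [17, 30, 80, 159, 179]
  JekIV (CGGTCTG, off=4): starts [9, 43, 50, 72, 91, 99, 120, 172, 186, 196, 206, 238] → cuts [13, 47, 54, 76, 95, 103, 124, 176, 190, 200, 210, 242]

Pooled cuts: [13, 17, 30, 47, 54, 68, 76, 80, 95, 103, 108, 124, 144, 149, 159, 176, 179, 190, 200, 210, 215, 242]

Fragment lengths:
  [0,13): 13 bp
  [13,17): 4 bp
  [17,30): 13 bp
  [30,47): 17 bp
  [47,54): 7 bp
  [54,68): 14 bp
  [68,76): 8 bp
  [76,80): 4 bp
  [80,95): 15 bp
  [95,103): 8 bp
  [103,108): 5 bp
  [108,124): 16 bp
  [124,144): 20 bp
  [144,149): 5 bp
  [149,159): 10 bp
  [159,176): 17 bp
  [176,179): 3 bp
  [179,190): 11 bp
  [190,200): 10 bp
  [200,210): 10 bp
  [210,215): 5 bp
  [215,242): 27 bp
  [242,253): 11 bp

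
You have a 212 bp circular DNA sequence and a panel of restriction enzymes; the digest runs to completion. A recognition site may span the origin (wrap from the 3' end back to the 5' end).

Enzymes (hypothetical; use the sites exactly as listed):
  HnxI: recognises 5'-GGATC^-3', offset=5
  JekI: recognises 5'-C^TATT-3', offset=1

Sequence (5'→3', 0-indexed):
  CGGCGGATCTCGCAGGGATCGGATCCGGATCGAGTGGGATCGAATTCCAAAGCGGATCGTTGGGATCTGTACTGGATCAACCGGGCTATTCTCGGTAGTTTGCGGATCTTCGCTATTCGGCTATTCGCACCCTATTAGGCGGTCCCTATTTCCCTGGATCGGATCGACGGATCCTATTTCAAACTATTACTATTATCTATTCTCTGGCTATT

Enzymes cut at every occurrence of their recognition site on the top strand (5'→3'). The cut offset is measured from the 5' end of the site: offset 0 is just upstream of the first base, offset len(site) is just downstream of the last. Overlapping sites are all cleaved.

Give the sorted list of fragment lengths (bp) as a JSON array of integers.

[1,5,5,5,6,6,7,8,8,8,9,10,10,11,11,11,11,13,14,14,17,22]

Scan for sites:
  HnxI GGATC/5: at [4, 15, 20, 26, 36, 53, 62, 73, 103, 155, 160, 168] ⇒ [9, 20, 25, 31, 41, 58, 67, 78, 108, 160, 165, 173]
  JekI CTATT/1: at [85, 112, 120, 131, 145, 173, 183, 189, 196, 207] ⇒ [86, 113, 121, 132, 146, 174, 184, 190, 197, 208]

Pooled cuts: [9, 20, 25, 31, 41, 58, 67, 78, 86, 108, 113, 121, 132, 146, 160, 165, 173, 174, 184, 190, 197, 208]

Fragments:
  9→20: 11 bp
  20→25: 5 bp
  25→31: 6 bp
  31→41: 10 bp
  41→58: 17 bp
  58→67: 9 bp
  67→78: 11 bp
  78→86: 8 bp
  86→108: 22 bp
  108→113: 5 bp
  113→121: 8 bp
  121→132: 11 bp
  132→146: 14 bp
  146→160: 14 bp
  160→165: 5 bp
  165→173: 8 bp
  173→174: 1 bp
  174→184: 10 bp
  184→190: 6 bp
  190→197: 7 bp
  197→208: 11 bp
  208→9 (wrap): 212-208+9 = 13 bp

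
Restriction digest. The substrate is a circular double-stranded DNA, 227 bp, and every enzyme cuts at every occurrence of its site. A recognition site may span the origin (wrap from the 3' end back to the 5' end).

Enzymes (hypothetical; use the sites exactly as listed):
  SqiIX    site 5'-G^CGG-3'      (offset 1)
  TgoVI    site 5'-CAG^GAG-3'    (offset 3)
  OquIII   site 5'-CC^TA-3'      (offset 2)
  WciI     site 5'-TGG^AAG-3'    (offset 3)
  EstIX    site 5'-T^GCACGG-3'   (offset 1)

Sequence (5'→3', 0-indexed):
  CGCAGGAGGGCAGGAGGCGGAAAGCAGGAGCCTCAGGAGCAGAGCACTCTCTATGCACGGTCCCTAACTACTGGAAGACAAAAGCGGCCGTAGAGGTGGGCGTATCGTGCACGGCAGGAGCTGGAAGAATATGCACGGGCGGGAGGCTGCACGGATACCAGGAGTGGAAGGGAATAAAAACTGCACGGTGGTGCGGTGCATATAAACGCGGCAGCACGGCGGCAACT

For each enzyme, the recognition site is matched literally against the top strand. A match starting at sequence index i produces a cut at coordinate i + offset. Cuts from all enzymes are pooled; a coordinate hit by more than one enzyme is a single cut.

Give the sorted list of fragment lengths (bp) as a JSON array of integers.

[4,6,7,7,8,8,9,9,9,10,10,10,10,11,11,13,13,15,15,18,24]

Site scan:
  SqiIX (GCGG, off=1): starts [16, 83, 138, 192, 207, 218] → cuts [17, 84, 139, 193, 208, 219]
  TgoVI (CAGGAG, off=3): starts [2, 10, 24, 33, 114, 158] → cuts [5, 13, 27, 36, 117, 161]
  OquIII (CCTA, off=2): starts [62] → cuts [64]
  WciI (TGGAAG, off=3): starts [71, 121, 164] → cuts [74, 124, 167]
  EstIX (TGCACGG, off=1): starts [53, 107, 131, 147, 181] → cuts [54, 108, 132, 148, 182]

All cut coordinates (distinct, sorted): [5, 13, 17, 27, 36, 54, 64, 74, 84, 108, 117, 124, 132, 139, 148, 161, 167, 182, 193, 208, 219]

Fragments:
  5→13: 8 bp
  13→17: 4 bp
  17→27: 10 bp
  27→36: 9 bp
  36→54: 18 bp
  54→64: 10 bp
  64→74: 10 bp
  74→84: 10 bp
  84→108: 24 bp
  108→117: 9 bp
  117→124: 7 bp
  124→132: 8 bp
  132→139: 7 bp
  139→148: 9 bp
  148→161: 13 bp
  161→167: 6 bp
  167→182: 15 bp
  182→193: 11 bp
  193→208: 15 bp
  208→219: 11 bp
  219→5 (wrap): 227-219+5 = 13 bp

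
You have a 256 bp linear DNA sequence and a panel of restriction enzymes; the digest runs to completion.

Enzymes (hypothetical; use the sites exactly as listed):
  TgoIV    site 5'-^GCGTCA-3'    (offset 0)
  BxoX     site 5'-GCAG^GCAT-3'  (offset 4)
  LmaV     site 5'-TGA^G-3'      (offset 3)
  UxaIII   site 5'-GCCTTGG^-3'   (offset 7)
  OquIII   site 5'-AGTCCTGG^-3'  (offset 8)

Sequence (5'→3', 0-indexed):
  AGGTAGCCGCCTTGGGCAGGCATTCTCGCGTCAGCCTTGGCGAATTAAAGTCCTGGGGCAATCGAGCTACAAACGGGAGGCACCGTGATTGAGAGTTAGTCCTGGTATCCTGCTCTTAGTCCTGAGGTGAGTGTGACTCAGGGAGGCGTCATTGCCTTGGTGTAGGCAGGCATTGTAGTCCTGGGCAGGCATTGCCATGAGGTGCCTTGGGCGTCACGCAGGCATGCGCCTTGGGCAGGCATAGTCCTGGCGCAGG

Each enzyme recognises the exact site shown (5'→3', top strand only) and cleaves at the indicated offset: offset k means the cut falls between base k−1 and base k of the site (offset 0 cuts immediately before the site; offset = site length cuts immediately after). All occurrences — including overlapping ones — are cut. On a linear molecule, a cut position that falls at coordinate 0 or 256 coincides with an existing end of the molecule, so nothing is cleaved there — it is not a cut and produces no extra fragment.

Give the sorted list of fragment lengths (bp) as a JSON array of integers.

Site scan:
  TgoIV (GCGTCA, off=0): starts [27, 145, 210] → cuts [27, 145, 210]
  BxoX (GCAGGCAT, off=4): starts [15, 165, 184, 217, 234] → cuts [19, 169, 188, 221, 238]
  LmaV (TGAG, off=3): starts [89, 122, 127, 197] → cuts [92, 125, 130, 200]
  UxaIII (GCCTTGG, off=7): starts [8, 33, 153, 203, 227] → cuts [15, 40, 160, 210, 234]
  OquIII (AGTCCTGG, off=8): starts [48, 97, 176, 242] → cuts [56, 105, 184, 250]

All cut coordinates (distinct, sorted): [15, 19, 27, 40, 56, 92, 105, 125, 130, 145, 160, 169, 184, 188, 200, 210, 221, 234, 238, 250]

Fragments:
  [0,15): 15 bp
  [15,19): 4 bp
  [19,27): 8 bp
  [27,40): 13 bp
  [40,56): 16 bp
  [56,92): 36 bp
  [92,105): 13 bp
  [105,125): 20 bp
  [125,130): 5 bp
  [130,145): 15 bp
  [145,160): 15 bp
  [160,169): 9 bp
  [169,184): 15 bp
  [184,188): 4 bp
  [188,200): 12 bp
  [200,210): 10 bp
  [210,221): 11 bp
  [221,234): 13 bp
  [234,238): 4 bp
  [238,250): 12 bp
  [250,256): 6 bp

[4,4,4,5,6,8,9,10,11,12,12,13,13,13,15,15,15,15,16,20,36]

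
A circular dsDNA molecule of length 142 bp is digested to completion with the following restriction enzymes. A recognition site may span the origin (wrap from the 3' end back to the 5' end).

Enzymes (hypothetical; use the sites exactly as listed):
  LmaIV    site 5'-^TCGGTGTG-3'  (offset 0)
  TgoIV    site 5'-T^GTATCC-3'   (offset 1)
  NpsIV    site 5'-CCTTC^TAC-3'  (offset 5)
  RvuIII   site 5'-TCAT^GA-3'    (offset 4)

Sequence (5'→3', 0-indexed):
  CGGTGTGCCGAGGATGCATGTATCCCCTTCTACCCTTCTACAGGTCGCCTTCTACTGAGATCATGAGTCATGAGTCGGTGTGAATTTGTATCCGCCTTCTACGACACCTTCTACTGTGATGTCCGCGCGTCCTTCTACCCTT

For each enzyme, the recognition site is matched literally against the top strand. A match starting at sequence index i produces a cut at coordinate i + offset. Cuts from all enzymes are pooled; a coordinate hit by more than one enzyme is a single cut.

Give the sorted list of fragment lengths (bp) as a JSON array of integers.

[3,6,7,8,11,12,12,12,13,14,20,24]

Scan for sites:
  LmaIV TCGGTGTG/0: at [74, 141] ⇒ [74, 141]
  TgoIV TGTATCC/1: at [18, 86] ⇒ [19, 87]
  NpsIV CCTTCTAC/5: at [25, 33, 47, 94, 106, 130] ⇒ [30, 38, 52, 99, 111, 135]
  RvuIII TCATGA/4: at [60, 67] ⇒ [64, 71]

All cut coordinates (distinct, sorted): [19, 30, 38, 52, 64, 71, 74, 87, 99, 111, 135, 141]

Fragment lengths:
  19→30: 11 bp
  30→38: 8 bp
  38→52: 14 bp
  52→64: 12 bp
  64→71: 7 bp
  71→74: 3 bp
  74→87: 13 bp
  87→99: 12 bp
  99→111: 12 bp
  111→135: 24 bp
  135→141: 6 bp
  141→19 (wrap): 142-141+19 = 20 bp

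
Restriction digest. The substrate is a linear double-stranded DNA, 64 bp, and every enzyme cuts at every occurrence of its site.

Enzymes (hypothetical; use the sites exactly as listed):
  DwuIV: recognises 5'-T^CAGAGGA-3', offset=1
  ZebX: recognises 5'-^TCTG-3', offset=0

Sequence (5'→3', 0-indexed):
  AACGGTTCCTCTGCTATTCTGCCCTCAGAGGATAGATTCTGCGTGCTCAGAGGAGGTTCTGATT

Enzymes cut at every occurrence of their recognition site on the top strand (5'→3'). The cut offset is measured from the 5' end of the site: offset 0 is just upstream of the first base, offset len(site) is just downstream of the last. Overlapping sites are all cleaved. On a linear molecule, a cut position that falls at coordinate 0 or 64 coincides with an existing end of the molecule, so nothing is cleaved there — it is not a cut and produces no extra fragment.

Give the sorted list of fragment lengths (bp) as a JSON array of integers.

Scan for sites:
  DwuIV (TCAGAGGA, off=1): starts [24, 46] → cuts [25, 47]
  ZebX (TCTG, off=0): starts [9, 17, 37, 57] → cuts [9, 17, 37, 57]

All cut coordinates (distinct, sorted): [9, 17, 25, 37, 47, 57]

Fragment lengths:
  [0,9): 9 bp
  [9,17): 8 bp
  [17,25): 8 bp
  [25,37): 12 bp
  [37,47): 10 bp
  [47,57): 10 bp
  [57,64): 7 bp

[7,8,8,9,10,10,12]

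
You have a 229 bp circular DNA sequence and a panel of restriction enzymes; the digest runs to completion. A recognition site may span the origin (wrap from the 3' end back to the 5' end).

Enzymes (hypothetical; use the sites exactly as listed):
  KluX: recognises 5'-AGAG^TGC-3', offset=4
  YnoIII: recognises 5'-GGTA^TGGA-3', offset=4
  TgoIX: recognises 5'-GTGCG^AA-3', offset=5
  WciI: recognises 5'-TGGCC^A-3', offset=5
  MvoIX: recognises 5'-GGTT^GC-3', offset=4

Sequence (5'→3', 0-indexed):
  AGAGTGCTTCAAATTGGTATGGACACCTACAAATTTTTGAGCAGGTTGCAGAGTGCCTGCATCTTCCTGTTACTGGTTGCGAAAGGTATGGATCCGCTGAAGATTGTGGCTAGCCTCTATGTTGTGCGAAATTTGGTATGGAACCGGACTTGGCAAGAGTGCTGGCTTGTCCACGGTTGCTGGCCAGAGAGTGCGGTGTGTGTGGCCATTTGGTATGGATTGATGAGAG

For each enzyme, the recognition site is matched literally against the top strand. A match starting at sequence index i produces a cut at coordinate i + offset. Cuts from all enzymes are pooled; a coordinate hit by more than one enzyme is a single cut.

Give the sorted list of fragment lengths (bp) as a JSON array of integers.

Per-enzyme occurrences:
  KluX (AGAGTGC, off=4): starts [0, 49, 155, 187] → cuts [4, 53, 159, 191]
  YnoIII (GGTATGGA, off=4): starts [15, 84, 134, 211] → cuts [19, 88, 138, 215]
  TgoIX (GTGCGAA, off=5): starts [123] → cuts [128]
  WciI (TGGCCA, off=5): starts [180, 202] → cuts [185, 207]
  MvoIX (GGTTGC, off=4): starts [43, 74, 174] → cuts [47, 78, 178]

All cut coordinates (distinct, sorted): [4, 19, 47, 53, 78, 88, 128, 138, 159, 178, 185, 191, 207, 215]

Fragment lengths:
  4→19: 15 bp
  19→47: 28 bp
  47→53: 6 bp
  53→78: 25 bp
  78→88: 10 bp
  88→128: 40 bp
  128→138: 10 bp
  138→159: 21 bp
  159→178: 19 bp
  178→185: 7 bp
  185→191: 6 bp
  191→207: 16 bp
  207→215: 8 bp
  215→4 (wrap): 229-215+4 = 18 bp

[6,6,7,8,10,10,15,16,18,19,21,25,28,40]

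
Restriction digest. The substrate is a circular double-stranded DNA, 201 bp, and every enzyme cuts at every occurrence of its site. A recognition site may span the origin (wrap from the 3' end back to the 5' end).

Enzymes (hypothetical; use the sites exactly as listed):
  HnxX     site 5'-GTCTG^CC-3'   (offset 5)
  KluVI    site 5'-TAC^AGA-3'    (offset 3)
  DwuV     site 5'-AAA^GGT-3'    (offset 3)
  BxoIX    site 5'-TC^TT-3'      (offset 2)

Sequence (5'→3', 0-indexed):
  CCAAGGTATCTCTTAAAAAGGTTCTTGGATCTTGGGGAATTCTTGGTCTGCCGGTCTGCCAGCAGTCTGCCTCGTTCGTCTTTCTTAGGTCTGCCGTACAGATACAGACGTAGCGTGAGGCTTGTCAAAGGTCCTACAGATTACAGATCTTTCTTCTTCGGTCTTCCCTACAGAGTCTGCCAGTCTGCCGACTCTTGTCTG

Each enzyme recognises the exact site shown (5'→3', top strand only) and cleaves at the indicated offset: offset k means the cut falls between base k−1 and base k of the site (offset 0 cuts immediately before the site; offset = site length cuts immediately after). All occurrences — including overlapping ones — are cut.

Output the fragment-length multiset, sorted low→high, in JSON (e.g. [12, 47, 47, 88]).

Per-enzyme occurrences:
  HnxX GTCTGCC/5: at [45, 53, 64, 88, 174, 182, 196] ⇒ [0, 50, 58, 69, 93, 179, 187]
  KluVI TACAGA/3: at [96, 102, 134, 141, 168] ⇒ [99, 105, 137, 144, 171]
  DwuV AAAGGT/3: at [16, 126] ⇒ [19, 129]
  BxoIX TCTT/2: at [10, 22, 29, 40, 78, 82, 147, 151, 154, 161, 192] ⇒ [12, 24, 31, 42, 80, 84, 149, 153, 156, 163, 194]

All cut coordinates (distinct, sorted): [0, 12, 19, 24, 31, 42, 50, 58, 69, 80, 84, 93, 99, 105, 129, 137, 144, 149, 153, 156, 163, 171, 179, 187, 194]

Fragments:
  0→12: 12 bp
  12→19: 7 bp
  19→24: 5 bp
  24→31: 7 bp
  31→42: 11 bp
  42→50: 8 bp
  50→58: 8 bp
  58→69: 11 bp
  69→80: 11 bp
  80→84: 4 bp
  84→93: 9 bp
  93→99: 6 bp
  99→105: 6 bp
  105→129: 24 bp
  129→137: 8 bp
  137→144: 7 bp
  144→149: 5 bp
  149→153: 4 bp
  153→156: 3 bp
  156→163: 7 bp
  163→171: 8 bp
  171→179: 8 bp
  179→187: 8 bp
  187→194: 7 bp
  194→0 (wrap): 201-194+0 = 7 bp

[3,4,4,5,5,6,6,7,7,7,7,7,7,8,8,8,8,8,8,9,11,11,11,12,24]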